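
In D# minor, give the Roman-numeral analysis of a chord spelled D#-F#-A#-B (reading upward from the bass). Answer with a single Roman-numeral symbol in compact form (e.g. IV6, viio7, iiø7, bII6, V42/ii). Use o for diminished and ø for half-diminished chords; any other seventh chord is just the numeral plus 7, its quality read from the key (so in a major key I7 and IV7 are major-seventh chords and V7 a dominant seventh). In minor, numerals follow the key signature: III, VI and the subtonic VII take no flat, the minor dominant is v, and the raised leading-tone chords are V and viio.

VI65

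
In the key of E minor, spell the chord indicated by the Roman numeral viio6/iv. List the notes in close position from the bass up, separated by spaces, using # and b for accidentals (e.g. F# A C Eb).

viio6/iv is a secondary leading-tone chord. The target iv is A in E minor; the applied chord is rooted a semitone below, on G#.
Building a diminished triad on G# gives G#-B-D.
With the 6 figure the chord is in first inversion; from the bass B upward in close position it reads B-D-G#.

B D G#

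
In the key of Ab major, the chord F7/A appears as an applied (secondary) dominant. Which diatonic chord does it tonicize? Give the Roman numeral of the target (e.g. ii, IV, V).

ii

The chord is a dominant seventh chord on F.
A dominant resolves down a perfect fifth: F → Bb. In Ab major, Bb is scale degree 2, i.e. ii.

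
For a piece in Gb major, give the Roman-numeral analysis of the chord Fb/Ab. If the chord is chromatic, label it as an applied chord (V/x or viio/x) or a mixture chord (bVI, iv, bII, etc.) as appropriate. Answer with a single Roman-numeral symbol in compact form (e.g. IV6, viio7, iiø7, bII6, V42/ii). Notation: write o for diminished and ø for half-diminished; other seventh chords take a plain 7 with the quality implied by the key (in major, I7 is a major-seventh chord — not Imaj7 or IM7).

The pitches Fb-Ab-Cb form a major triad rooted on Fb.
Fb is the lowered seventh degree of Gb major (diatonic 7 would be F). This is a major triad on the lowered seventh degree (the subtonic), borrowed from the parallel minor.
With Ab in the bass the chord is in first inversion, so the figured bass is 6.

bVII6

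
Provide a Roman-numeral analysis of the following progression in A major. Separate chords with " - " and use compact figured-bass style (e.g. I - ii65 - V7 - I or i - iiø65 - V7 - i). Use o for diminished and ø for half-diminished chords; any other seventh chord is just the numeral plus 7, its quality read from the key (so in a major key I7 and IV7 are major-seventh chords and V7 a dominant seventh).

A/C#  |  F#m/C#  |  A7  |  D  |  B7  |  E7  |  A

I6 - vi64 - V7/IV - IV - V7/V - V7 - I

A/C#: major triad on A = scale degree 1 → I6.
F#m/C# has root F#, degree 6 in A major, so vi64.
A7: a dominant seventh chord on A, the applied dominant of IV → V7/IV.
D has root D, degree 4 in A major, so IV.
B7 is the secondary dominant of V (dominant seventh chord on B): V7/V.
E7: dominant seventh chord on E = scale degree 5 → V7.
A has root A, degree 1 in A major, so I.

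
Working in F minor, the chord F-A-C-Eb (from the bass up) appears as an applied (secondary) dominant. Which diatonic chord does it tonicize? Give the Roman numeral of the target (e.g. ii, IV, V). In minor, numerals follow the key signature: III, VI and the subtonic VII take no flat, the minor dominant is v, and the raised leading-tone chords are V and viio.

The chord is a dominant seventh chord on F.
A dominant resolves down a perfect fifth: F → Bb. In F minor, Bb is scale degree 4, i.e. iv.

iv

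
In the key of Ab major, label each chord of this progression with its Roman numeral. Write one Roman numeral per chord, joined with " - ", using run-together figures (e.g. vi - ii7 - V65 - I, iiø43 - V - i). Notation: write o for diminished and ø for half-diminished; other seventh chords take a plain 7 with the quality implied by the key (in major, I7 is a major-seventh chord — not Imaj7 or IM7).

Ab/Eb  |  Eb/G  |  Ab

Ab/Eb: root Ab is the tonic; major triad there is I64.
Eb/G: major triad on Eb = scale degree 5 → V6.
Ab has root Ab, degree 1 in Ab major, so I.

I64 - V6 - I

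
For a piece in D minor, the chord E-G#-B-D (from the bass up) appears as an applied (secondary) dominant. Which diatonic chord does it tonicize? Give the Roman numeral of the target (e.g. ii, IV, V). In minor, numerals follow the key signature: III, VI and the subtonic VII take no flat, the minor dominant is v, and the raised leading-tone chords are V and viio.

V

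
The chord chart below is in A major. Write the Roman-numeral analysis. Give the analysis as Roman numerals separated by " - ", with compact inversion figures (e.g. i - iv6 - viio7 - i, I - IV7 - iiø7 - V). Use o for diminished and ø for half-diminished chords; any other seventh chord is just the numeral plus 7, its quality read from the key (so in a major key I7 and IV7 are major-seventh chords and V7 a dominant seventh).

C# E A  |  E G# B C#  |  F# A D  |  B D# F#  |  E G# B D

I6 - iii65 - IV6 - V/V - V7

C#-E-A: root A is the tonic; major triad there is I6.
E-G#-B-C#: root C# is the mediant; minor seventh chord there is iii65.
F#-A-D: root D is the subdominant; major triad there is IV6.
B-D#-F# is the secondary dominant of V (major triad on B): V/V.
E-G#-B-D has root E, degree 5 in A major, so V7.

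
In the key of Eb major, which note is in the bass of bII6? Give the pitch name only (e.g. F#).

Ab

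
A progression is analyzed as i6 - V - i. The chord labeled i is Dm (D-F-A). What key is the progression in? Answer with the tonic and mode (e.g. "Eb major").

D minor

The anchor chord is a minor triad on D, labeled i.
If D is scale degree 1 and the mode makes that degree carry a minor triad, the tonic is D and the mode is minor.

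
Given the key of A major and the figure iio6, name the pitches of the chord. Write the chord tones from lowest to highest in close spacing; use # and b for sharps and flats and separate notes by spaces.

D F B

Scale degree 2 in A major is B; here the chord built on it is altered to a diminished triad. iio6 is the diminished supertonic triad, borrowed from the parallel minor.
So the chord is B-D-F.
With the 6 figure the chord is in first inversion; from the bass D upward in close position it reads D-F-B.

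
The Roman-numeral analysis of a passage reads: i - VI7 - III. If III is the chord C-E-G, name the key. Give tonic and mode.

III is given as C-E-G — a major triad with root C.
If C is scale degree 3 and the mode makes that degree carry a major triad, the tonic is A and the mode is minor.

A minor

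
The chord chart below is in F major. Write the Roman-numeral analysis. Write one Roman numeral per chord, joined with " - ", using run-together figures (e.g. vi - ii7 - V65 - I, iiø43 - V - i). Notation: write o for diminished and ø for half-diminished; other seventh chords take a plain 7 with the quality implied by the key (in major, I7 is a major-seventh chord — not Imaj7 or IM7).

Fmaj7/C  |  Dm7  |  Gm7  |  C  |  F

I43 - vi7 - ii7 - V - I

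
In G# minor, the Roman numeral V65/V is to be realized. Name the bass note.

C##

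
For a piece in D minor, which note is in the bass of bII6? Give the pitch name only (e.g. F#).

bII in D minor has root Eb; the chord is Eb-G-Bb.
The figure 6 means first inversion — the third is in the bass.

G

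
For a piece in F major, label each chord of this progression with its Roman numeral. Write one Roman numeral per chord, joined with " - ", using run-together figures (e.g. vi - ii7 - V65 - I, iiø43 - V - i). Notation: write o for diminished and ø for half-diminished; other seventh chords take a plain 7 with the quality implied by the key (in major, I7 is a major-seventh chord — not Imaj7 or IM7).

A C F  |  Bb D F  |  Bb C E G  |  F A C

I6 - IV - V42 - I

A-C-F has root F, degree 1 in F major, so I6.
Bb-D-F: major triad on Bb = scale degree 4 → IV.
Bb-C-E-G: dominant seventh chord on C = scale degree 5 → V42.
F-A-C: major triad on F = scale degree 1 → I.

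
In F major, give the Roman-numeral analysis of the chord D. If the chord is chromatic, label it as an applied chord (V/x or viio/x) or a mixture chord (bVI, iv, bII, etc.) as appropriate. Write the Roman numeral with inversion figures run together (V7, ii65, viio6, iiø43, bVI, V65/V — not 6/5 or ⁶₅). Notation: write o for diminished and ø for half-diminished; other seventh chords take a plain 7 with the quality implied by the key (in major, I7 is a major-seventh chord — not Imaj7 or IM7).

V/ii

The pitches D-F#-A form a major triad rooted on D.
D is not a diatonic chord root with this quality in F major, but it lies a perfect fifth above G (ii), so the chord functions as an applied dominant of ii.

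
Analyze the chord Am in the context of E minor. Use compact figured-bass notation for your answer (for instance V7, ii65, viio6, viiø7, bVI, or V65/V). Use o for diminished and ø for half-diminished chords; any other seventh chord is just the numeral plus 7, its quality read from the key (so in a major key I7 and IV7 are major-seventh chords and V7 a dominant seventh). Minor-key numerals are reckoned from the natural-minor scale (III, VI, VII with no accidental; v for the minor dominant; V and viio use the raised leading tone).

iv

The pitches A-C-E form a minor triad rooted on A.
A is scale degree 4 in E minor, and a minor triad on that degree is written iv.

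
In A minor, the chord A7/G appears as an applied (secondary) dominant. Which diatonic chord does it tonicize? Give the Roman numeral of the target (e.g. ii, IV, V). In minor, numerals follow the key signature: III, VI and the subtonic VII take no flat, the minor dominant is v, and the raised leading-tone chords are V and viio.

iv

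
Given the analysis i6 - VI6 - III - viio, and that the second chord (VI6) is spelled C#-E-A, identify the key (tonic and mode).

The chord A/C# is a major triad rooted on A; its label is VI6.
VI6 on A implies A is the submediant; that puts the tonic at C#, and the uppercase numeral fits minor mode.

C# minor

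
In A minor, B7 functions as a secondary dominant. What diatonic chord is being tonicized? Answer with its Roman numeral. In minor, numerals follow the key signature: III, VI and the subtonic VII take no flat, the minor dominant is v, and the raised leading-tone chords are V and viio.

V

The chord is a dominant seventh chord on B.
A dominant resolves down a perfect fifth: B → E. In A minor, E is scale degree 5, i.e. V.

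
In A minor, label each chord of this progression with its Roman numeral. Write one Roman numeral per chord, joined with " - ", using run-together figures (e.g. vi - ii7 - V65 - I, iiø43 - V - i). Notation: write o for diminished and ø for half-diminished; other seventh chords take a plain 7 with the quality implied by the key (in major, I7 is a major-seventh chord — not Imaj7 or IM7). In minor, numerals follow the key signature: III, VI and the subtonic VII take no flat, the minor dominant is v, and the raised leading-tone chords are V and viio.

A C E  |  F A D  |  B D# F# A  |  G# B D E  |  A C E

A-C-E: root A is the tonic; minor triad there is i.
F-A-D has root D, degree 4 in A minor, so iv6.
B-D#-F#-A is the secondary dominant of V (dominant seventh chord on B): V7/V.
G#-B-D-E has root E, degree 5 in A minor, so V65.
A-C-E has root A, degree 1 in A minor, so i.

i - iv6 - V7/V - V65 - i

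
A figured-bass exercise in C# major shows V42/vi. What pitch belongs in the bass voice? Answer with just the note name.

The applied chord V42/vi is rooted on E#: E#-G##-B#-D#.
The figure 42 means third inversion — the seventh is in the bass.

D#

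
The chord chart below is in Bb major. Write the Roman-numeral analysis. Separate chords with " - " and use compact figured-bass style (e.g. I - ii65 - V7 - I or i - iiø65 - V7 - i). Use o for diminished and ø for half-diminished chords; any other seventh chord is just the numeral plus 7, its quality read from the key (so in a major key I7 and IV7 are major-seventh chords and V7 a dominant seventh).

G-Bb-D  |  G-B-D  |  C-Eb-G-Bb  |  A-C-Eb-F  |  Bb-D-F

G-Bb-D has root G, degree 6 in Bb major, so vi.
G-B-D: a major triad on G, the applied dominant of ii → V/ii.
C-Eb-G-Bb has root C, degree 2 in Bb major, so ii7.
A-C-Eb-F: root F is the dominant; dominant seventh chord there is V65.
Bb-D-F has root Bb, degree 1 in Bb major, so I.

vi - V/ii - ii7 - V65 - I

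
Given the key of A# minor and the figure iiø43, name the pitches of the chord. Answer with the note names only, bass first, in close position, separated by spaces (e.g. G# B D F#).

In A# minor, scale degree 2 is B#, and the diatonic chord built there is a half-diminished seventh chord.
That chord is spelled B#-D#-F#-A#.
The figured bass 43 indicates second inversion, placing the fifth (F#) in the bass: F#-A#-B#-D#.

F# A# B# D#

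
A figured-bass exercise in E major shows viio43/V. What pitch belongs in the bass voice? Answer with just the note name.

E

The applied chord viio43/V is rooted on A#: A#-C#-E-G.
The figure 43 means second inversion — the fifth is in the bass.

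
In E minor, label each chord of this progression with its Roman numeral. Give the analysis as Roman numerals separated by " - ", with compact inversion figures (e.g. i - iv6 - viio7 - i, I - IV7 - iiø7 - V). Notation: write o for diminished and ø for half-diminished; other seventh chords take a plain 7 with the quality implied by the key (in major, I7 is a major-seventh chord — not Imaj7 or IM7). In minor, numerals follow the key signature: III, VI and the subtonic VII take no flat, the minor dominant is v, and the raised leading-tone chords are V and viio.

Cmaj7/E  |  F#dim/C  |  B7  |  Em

VI65 - iio64 - V7 - i

Cmaj7/E has root C, degree 6 in E minor, so VI65.
F#dim/C has root F#, degree 2 in E minor, so iio64.
B7 has root B, degree 5 in E minor, so V7.
Em has root E, degree 1 in E minor, so i.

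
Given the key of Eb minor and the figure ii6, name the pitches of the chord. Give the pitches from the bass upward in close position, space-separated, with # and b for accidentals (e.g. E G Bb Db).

Scale degree 2 in Eb minor is F; here the chord built on it is altered to a minor triad. ii6 is the minor supertonic, borrowed from the parallel major (the Dorian ii).
So the chord is F-Ab-C.
With the 6 figure the chord is in first inversion; from the bass Ab upward in close position it reads Ab-C-F.

Ab C F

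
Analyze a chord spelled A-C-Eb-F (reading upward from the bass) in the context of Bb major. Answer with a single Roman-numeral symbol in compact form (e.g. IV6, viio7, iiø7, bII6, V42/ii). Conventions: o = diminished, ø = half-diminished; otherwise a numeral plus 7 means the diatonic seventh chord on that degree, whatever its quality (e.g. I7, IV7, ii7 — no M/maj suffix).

V65

Stacked in thirds the chord is F-A-C-Eb: a dominant seventh chord on F.
F is scale degree 5 in Bb major, and a dominant seventh chord on that degree is written V7.
With A in the bass the chord is in first inversion, so the figured bass is 65.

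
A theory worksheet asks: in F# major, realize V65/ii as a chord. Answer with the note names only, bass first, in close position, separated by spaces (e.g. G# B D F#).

The slash means an applied dominant: we want the dominant of ii. In F# major, ii is G# minor, and its dominant is built on D#.
Building a dominant seventh chord on D# gives D#-F##-A#-C#.
With the 65 figure the chord is in first inversion; from the bass F## upward in close position it reads F##-A#-C#-D#.

F## A# C# D#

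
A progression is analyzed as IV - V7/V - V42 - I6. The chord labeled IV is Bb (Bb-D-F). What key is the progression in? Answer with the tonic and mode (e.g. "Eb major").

F major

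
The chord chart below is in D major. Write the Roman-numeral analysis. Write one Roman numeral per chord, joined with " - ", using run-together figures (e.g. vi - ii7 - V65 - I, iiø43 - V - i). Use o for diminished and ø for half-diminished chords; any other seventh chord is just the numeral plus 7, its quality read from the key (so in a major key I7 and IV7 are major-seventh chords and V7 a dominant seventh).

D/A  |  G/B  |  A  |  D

D/A: root D is the tonic; major triad there is I64.
G/B: major triad on G = scale degree 4 → IV6.
A: major triad on A = scale degree 5 → V.
D: root D is the tonic; major triad there is I.

I64 - IV6 - V - I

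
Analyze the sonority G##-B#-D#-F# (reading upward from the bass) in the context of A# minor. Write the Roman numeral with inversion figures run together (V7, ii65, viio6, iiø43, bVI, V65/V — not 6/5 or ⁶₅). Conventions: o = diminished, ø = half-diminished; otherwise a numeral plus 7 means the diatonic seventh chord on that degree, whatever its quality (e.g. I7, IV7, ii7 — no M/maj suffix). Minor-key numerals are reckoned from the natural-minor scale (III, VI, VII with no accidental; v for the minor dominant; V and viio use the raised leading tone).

Stacked in thirds the chord is G##-B#-D#-F#: a fully diminished seventh chord on G##.
G## is scale degree 7 in A# minor, and a fully diminished seventh chord on that degree is written viio7.

viio7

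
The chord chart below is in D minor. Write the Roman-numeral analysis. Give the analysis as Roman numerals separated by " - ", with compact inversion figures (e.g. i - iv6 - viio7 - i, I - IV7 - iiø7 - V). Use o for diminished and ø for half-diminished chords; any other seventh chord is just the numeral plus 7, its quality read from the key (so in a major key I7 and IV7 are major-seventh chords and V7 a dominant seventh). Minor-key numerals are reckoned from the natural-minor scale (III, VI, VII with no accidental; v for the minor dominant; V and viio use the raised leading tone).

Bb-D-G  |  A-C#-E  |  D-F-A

iv6 - V - i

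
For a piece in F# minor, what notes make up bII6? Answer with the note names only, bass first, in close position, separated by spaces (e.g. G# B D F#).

B D G

bII6 is the Neapolitan sixth — a major triad on the lowered second degree, here in its customary first inversion. In F# minor that root is G.
So the chord is G-B-D, a major triad.
The figured bass 6 indicates first inversion, placing the third (B) in the bass: B-D-G.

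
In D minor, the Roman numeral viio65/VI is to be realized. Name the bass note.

The applied chord viio65/VI is rooted on A: A-C-Eb-Gb.
The figure 65 means first inversion — the third is in the bass.

C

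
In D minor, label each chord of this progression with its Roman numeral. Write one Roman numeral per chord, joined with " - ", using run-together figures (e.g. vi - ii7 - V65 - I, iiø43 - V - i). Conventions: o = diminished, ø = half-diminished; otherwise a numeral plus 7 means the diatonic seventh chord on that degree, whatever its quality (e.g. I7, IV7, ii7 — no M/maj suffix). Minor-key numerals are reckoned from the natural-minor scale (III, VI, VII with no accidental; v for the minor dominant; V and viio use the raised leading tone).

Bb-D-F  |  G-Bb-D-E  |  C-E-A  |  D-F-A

VI - iiø65 - v6 - i

Bb-D-F: major triad on Bb = scale degree 6 → VI.
G-Bb-D-E: root E is the supertonic; half-diminished seventh chord there is iiø65.
C-E-A: root A is the dominant; minor triad there is v6.
D-F-A: minor triad on D = scale degree 1 → i.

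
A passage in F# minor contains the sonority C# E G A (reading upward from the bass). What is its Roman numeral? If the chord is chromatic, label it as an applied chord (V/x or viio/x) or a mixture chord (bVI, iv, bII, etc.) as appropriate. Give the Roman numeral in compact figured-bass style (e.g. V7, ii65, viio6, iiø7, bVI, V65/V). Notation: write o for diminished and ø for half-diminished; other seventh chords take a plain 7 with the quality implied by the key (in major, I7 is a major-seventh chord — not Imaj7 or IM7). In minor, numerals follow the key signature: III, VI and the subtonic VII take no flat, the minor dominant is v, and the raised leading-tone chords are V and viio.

V65/VI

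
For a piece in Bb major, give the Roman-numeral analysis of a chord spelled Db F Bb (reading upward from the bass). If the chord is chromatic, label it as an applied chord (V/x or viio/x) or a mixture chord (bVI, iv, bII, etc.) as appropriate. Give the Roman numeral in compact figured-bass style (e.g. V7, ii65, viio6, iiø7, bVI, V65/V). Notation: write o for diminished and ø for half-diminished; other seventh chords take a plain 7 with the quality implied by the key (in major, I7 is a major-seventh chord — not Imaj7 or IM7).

i6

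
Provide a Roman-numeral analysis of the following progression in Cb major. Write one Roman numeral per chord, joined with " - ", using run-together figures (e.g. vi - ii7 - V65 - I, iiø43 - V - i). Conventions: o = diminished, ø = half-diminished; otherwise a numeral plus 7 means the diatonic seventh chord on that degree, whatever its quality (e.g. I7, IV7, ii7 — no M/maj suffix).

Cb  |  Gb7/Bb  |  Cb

I - V65 - I

Cb: major triad on Cb = scale degree 1 → I.
Gb7/Bb: root Gb is the dominant; dominant seventh chord there is V65.
Cb: root Cb is the tonic; major triad there is I.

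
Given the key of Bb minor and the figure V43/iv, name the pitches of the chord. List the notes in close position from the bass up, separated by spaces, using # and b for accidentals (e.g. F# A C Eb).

F Ab Bb D

V43/iv is a secondary dominant — the dominant seventh of iv. iv in Bb minor is Eb, so the applied chord's root is Bb, a perfect fifth above.
Building a dominant seventh chord on Bb gives Bb-D-F-Ab.
With the 43 figure the chord is in second inversion; from the bass F upward in close position it reads F-Ab-Bb-D.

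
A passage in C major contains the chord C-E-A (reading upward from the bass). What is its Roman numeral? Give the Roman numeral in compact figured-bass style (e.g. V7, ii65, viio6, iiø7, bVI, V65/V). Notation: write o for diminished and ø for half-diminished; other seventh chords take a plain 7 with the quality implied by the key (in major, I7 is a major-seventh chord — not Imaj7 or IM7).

vi6

Stacked in thirds the chord is A-C-E: a minor triad on A.
A is scale degree 6 in C major, and a minor triad on that degree is written vi.
With C in the bass the chord is in first inversion, so the figured bass is 6.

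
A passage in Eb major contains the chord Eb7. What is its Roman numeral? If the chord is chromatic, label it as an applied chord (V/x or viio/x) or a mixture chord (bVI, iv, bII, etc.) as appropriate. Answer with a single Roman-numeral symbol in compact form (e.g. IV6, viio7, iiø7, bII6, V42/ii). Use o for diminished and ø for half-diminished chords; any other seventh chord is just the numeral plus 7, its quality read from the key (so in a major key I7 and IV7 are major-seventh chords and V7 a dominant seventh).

V7/IV

The pitches Eb-G-Bb-Db form a dominant seventh chord rooted on Eb.
Eb is not a diatonic chord root with this quality in Eb major, but it lies a perfect fifth above Ab (IV), so the chord functions as an applied dominant of IV.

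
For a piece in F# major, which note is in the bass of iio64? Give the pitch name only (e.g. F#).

D

iio in F# major has root G#; the chord is G#-B-D.
The figure 64 means second inversion — the fifth is in the bass.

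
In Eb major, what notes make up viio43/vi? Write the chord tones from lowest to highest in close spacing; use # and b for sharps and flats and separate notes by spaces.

F Ab B D

The slash marks an applied leading-tone chord: viio of vi. In Eb major, vi is C, so the leading tone to it is B, a half step below.
Building a fully diminished seventh chord on B gives B-D-F-Ab.
The figured bass 43 indicates second inversion, placing the fifth (F) in the bass: F-Ab-B-D.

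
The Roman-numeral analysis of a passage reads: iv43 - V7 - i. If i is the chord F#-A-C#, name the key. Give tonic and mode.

F# minor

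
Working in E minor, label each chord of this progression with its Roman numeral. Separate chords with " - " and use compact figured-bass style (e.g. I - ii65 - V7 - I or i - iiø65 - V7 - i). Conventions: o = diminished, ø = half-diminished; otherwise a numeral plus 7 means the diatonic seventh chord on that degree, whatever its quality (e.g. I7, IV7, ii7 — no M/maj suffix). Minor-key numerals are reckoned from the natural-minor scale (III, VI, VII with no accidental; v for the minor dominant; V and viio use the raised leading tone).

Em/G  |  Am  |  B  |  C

Em/G: root E is the tonic; minor triad there is i6.
Am has root A, degree 4 in E minor, so iv.
B has root B, degree 5 in E minor, so V.
C: major triad on C = scale degree 6 → VI.

i6 - iv - V - VI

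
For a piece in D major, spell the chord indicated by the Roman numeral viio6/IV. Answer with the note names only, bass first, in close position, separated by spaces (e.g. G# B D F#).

A C F#

viio6/IV is a secondary leading-tone chord. The target IV is G in D major; the applied chord is rooted a semitone below, on F#.
Building a diminished triad on F# gives F#-A-C.
With the 6 figure the chord is in first inversion; from the bass A upward in close position it reads A-C-F#.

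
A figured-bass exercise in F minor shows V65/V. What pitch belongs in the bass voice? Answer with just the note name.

B

The applied chord V65/V is rooted on G: G-B-D-F.
The figure 65 means first inversion — the third is in the bass.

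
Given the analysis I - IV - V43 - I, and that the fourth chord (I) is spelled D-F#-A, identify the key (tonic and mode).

The anchor chord is a major triad on D, labeled I.
If D is scale degree 1 and the mode makes that degree carry a major triad, the tonic is D and the mode is major.

D major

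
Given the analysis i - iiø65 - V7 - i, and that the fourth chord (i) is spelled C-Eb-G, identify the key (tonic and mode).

C minor

The chord Cm is a minor triad rooted on C; its label is i.
If C is scale degree 1 and the mode makes that degree carry a minor triad, the tonic is C and the mode is minor.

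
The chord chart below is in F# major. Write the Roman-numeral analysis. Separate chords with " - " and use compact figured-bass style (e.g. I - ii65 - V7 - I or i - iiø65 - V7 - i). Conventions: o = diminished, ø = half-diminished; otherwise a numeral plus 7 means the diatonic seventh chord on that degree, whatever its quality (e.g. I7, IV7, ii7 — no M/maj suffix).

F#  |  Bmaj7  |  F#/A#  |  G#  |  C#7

I - IV7 - I6 - V/V - V7

F# has root F#, degree 1 in F# major, so I.
Bmaj7: root B is the subdominant; major seventh chord there is IV7.
F#/A#: major triad on F# = scale degree 1 → I6.
G#: a major triad on G#, the applied dominant of V → V/V.
C#7 has root C#, degree 5 in F# major, so V7.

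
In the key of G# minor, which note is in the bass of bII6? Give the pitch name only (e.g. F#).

C#

bII in G# minor has root A; the chord is A-C#-E.
The figure 6 means first inversion — the third is in the bass.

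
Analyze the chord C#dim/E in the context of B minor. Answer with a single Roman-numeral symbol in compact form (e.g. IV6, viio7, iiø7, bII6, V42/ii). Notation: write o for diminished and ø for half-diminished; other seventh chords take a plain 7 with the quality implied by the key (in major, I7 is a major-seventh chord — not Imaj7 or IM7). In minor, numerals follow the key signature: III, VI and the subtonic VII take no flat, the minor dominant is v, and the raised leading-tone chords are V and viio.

iio6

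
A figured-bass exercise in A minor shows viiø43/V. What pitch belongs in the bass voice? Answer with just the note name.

The applied chord viiø43/V is rooted on D#: D#-F#-A-C#.
The figure 43 means second inversion — the fifth is in the bass.

A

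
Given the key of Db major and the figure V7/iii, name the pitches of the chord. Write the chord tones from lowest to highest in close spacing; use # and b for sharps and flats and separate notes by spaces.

C E G Bb

V7/iii is a secondary dominant — the dominant seventh of iii. iii in Db major is F, so the applied chord's root is C, a perfect fifth above.
Building a dominant seventh chord on C gives C-E-G-Bb.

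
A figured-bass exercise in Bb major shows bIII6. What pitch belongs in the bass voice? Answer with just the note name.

F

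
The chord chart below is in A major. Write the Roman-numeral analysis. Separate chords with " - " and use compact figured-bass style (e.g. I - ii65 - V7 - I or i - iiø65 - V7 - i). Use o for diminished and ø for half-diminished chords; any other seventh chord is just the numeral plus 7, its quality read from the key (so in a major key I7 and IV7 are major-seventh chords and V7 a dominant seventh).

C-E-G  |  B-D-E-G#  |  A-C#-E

C-E-G: major triad on C — chromatic; bIII (borrowed from the parallel minor).
B-D-E-G#: root E is the dominant; dominant seventh chord there is V43.
A-C#-E: root A is the tonic; major triad there is I.

bIII - V43 - I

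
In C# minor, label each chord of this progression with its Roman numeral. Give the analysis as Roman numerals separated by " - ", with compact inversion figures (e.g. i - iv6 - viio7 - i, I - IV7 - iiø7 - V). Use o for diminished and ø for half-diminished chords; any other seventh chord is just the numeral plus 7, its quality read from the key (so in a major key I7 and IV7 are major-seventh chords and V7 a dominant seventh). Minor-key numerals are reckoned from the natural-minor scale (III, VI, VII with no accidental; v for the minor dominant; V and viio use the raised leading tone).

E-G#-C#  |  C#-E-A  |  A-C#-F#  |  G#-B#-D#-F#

i6 - VI6 - iv6 - V7

E-G#-C#: root C# is the tonic; minor triad there is i6.
C#-E-A: major triad on A = scale degree 6 → VI6.
A-C#-F#: root F# is the subdominant; minor triad there is iv6.
G#-B#-D#-F# has root G#, degree 5 in C# minor, so V7.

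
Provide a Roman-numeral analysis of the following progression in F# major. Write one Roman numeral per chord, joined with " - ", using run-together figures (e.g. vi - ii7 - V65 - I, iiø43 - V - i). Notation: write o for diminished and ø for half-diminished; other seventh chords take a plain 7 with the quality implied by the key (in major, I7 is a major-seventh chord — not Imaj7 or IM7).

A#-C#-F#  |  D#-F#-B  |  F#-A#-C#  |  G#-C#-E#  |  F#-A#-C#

A#-C#-F# has root F#, degree 1 in F# major, so I6.
D#-F#-B has root B, degree 4 in F# major, so IV6.
F#-A#-C#: root F# is the tonic; major triad there is I.
G#-C#-E#: major triad on C# = scale degree 5 → V64.
F#-A#-C# has root F#, degree 1 in F# major, so I.

I6 - IV6 - I - V64 - I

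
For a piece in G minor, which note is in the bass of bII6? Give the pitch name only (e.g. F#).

C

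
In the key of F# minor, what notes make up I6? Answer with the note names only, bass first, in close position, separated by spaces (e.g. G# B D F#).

I6 is the major tonic (Picardy third), borrowed from the parallel major. In F# minor that root is F#.
So the chord is F#-A#-C#.
With the 6 figure the chord is in first inversion; from the bass A# upward in close position it reads A#-C#-F#.

A# C# F#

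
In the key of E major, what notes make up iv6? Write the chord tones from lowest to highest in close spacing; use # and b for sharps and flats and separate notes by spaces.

C E A

Scale degree 4 in E major is A; here the chord built on it is altered to a minor triad. iv6 is the minor subdominant, borrowed from the parallel minor.
So the chord is A-C-E.
The figured bass 6 indicates first inversion, placing the third (C) in the bass: C-E-A.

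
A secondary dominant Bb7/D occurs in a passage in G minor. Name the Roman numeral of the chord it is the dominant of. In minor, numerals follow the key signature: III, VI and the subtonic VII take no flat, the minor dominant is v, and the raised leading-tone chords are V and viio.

VI

The chord is a dominant seventh chord on Bb.
A dominant resolves down a perfect fifth: Bb → Eb. In G minor, Eb is scale degree 6, i.e. VI.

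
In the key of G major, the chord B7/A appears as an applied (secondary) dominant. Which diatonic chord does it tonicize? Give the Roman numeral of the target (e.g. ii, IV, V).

vi

The chord is a dominant seventh chord on B.
A dominant resolves down a perfect fifth: B → E. In G major, E is scale degree 6, i.e. vi.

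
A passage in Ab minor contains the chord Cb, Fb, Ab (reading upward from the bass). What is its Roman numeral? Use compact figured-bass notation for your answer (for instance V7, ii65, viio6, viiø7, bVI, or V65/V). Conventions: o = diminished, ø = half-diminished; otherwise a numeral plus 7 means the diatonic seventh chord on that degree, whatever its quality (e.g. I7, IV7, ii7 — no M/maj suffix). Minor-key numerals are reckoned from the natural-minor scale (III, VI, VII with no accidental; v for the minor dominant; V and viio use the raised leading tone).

The pitches Fb-Ab-Cb form a major triad rooted on Fb.
Fb is scale degree 6 in Ab minor, and a major triad on that degree is written VI.
With Cb in the bass the chord is in second inversion, so the figured bass is 64.

VI64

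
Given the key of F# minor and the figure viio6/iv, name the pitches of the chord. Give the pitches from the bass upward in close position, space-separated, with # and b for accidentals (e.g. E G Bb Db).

C# E A#

The slash marks an applied leading-tone chord: viio of iv. In F# minor, iv is B, so the leading tone to it is A#, a half step below.
Building a diminished triad on A# gives A#-C#-E.
With the 6 figure the chord is in first inversion; from the bass C# upward in close position it reads C#-E-A#.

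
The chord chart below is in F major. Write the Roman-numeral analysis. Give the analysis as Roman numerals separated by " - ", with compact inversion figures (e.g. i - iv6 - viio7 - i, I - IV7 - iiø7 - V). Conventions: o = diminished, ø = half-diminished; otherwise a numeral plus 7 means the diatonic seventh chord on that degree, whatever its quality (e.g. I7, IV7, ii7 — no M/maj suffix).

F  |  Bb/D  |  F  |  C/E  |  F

I - IV6 - I - V6 - I

F has root F, degree 1 in F major, so I.
Bb/D: major triad on Bb = scale degree 4 → IV6.
F: root F is the tonic; major triad there is I.
C/E: major triad on C = scale degree 5 → V6.
F: major triad on F = scale degree 1 → I.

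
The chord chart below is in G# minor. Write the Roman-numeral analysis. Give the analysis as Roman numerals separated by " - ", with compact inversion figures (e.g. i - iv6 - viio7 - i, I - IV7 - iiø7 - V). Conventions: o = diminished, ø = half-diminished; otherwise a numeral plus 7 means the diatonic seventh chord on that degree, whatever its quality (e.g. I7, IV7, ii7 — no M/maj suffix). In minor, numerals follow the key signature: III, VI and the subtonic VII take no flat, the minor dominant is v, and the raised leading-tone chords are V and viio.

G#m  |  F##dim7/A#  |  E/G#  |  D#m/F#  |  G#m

i - viio65 - VI6 - v6 - i

G#m: root G# is the tonic; minor triad there is i.
F##dim7/A#: fully diminished seventh chord on F## = scale degree 7 → viio65.
E/G# has root E, degree 6 in G# minor, so VI6.
D#m/F#: minor triad on D# = scale degree 5 → v6.
G#m: minor triad on G# = scale degree 1 → i.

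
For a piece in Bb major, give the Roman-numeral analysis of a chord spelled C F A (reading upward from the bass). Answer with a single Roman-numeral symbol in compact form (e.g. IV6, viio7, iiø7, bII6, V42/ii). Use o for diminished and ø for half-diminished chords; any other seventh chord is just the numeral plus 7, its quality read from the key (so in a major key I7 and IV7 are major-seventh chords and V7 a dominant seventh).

V64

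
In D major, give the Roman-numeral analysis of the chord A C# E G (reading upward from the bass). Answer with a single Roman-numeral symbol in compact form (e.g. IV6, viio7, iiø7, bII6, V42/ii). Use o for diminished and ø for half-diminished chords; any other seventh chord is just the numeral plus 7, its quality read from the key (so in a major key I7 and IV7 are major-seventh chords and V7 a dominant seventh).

V7

Stacked in thirds the chord is A-C#-E-G: a dominant seventh chord on A.
A is scale degree 5 in D major, and a dominant seventh chord on that degree is written V7.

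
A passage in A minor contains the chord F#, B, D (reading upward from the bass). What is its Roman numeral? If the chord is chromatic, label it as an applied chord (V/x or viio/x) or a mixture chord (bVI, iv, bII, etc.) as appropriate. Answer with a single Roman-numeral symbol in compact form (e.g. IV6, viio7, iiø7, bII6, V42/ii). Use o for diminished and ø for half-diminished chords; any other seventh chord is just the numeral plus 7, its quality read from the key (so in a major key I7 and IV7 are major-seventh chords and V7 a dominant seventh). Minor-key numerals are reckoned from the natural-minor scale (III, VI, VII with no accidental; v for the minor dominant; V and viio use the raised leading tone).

The pitches B-D-F# form a minor triad rooted on B.
B is the second degree of A minor. This is the minor supertonic, borrowed from the parallel major (the Dorian ii).
With F# in the bass the chord is in second inversion, so the figured bass is 64.

ii64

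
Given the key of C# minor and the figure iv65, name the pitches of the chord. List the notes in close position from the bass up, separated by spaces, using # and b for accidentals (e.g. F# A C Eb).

In C# minor, the fourth degree is F#, and the diatonic chord built there is a minor seventh chord.
Stacking thirds from F# gives F#-A-C#-E.
The figured bass 65 indicates first inversion, placing the third (A) in the bass: A-C#-E-F#.

A C# E F#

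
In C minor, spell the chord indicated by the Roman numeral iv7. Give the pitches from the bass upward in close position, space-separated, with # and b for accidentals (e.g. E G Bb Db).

F Ab C Eb

The numeral's case and figure indicate a minor seventh chord. In C minor its root, the subdominant, is F.
Stacking thirds from F gives F-Ab-C-Eb.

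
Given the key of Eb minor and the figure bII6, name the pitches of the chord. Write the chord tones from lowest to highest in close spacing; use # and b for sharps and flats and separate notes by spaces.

Scale degree 2 in Eb minor is F; lowering it a half step gives Fb. bII6 is the Neapolitan sixth — a major triad on the lowered second degree, here in its customary first inversion.
So the chord is Fb-Ab-Cb.
The figured bass 6 indicates first inversion, placing the third (Ab) in the bass: Ab-Cb-Fb.

Ab Cb Fb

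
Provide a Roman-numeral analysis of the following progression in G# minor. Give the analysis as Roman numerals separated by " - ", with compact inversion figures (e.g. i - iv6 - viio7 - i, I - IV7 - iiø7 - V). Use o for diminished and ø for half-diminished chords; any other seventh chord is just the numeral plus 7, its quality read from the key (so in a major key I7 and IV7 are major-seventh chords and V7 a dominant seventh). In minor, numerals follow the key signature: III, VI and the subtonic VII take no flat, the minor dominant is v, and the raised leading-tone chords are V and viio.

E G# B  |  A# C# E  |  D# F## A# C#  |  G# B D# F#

E-G#-B has root E, degree 6 in G# minor, so VI.
A#-C#-E has root A#, degree 2 in G# minor, so iio.
D#-F##-A#-C# has root D#, degree 5 in G# minor, so V7.
G#-B-D#-F#: minor seventh chord on G# = scale degree 1 → i7.

VI - iio - V7 - i7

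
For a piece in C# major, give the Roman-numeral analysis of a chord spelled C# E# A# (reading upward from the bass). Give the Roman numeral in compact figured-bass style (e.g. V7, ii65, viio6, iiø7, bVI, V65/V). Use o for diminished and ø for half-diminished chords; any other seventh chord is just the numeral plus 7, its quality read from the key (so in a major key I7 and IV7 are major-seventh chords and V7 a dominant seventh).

vi6

The pitches A#-C#-E# form a minor triad rooted on A#.
A# is scale degree 6 in C# major, and a minor triad on that degree is written vi.
With C# in the bass the chord is in first inversion, so the figured bass is 6.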